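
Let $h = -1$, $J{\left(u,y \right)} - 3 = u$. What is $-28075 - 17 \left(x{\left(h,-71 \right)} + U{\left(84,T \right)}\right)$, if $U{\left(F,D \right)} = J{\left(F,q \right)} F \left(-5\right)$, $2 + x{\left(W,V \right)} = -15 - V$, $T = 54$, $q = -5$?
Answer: $592187$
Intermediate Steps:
$J{\left(u,y \right)} = 3 + u$
$x{\left(W,V \right)} = -17 - V$ ($x{\left(W,V \right)} = -2 - \left(15 + V\right) = -17 - V$)
$U{\left(F,D \right)} = - 5 F \left(3 + F\right)$ ($U{\left(F,D \right)} = \left(3 + F\right) F \left(-5\right) = F \left(3 + F\right) \left(-5\right) = - 5 F \left(3 + F\right)$)
$-28075 - 17 \left(x{\left(h,-71 \right)} + U{\left(84,T \right)}\right) = -28075 - 17 \left(\left(-17 - -71\right) - 420 \left(3 + 84\right)\right) = -28075 - 17 \left(\left(-17 + 71\right) - 420 \cdot 87\right) = -28075 - 17 \left(54 - 36540\right) = -28075 - 17 \left(-36486\right) = -28075 - -620262 = -28075 + 620262 = 592187$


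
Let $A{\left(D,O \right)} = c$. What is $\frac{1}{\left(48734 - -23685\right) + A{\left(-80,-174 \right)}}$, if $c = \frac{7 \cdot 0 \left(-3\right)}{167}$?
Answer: $\frac{1}{72419} \approx 1.3809 \cdot 10^{-5}$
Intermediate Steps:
$c = 0$ ($c = 0 \left(-3\right) \frac{1}{167} = 0 \cdot \frac{1}{167} = 0$)
$A{\left(D,O \right)} = 0$
$\frac{1}{\left(48734 - -23685\right) + A{\left(-80,-174 \right)}} = \frac{1}{\left(48734 - -23685\right) + 0} = \frac{1}{\left(48734 + 23685\right) + 0} = \frac{1}{72419 + 0} = \frac{1}{72419}$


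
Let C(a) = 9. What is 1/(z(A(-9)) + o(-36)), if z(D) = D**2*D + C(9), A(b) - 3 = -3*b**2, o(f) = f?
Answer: -1/13824027 ≈ -7.2338e-8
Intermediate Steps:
A(b) = 3 - 3*b**2
z(D) = 9 + D**3 (z(D) = D**2*D + 9 = D**3 + 9 = 9 + D**3)
1/(z(A(-9)) + o(-36)) = 1/((9 + (3 - 3*(-9)**2)**3) - 36) = 1/((9 + (3 - 3*81)**3) - 36) = 1/((9 + (3 - 243)**3) - 36) = 1/((9 + (-240)**3) - 36) = 1/((9 - 13824000) - 36) = 1/(-13823991 - 36) = 1/(-13824027) = -1/13824027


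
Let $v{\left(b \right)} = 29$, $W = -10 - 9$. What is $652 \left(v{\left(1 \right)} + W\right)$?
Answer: $6520$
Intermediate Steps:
$W = -19$ ($W = -10 - 9 = -19$)
$652 \left(v{\left(1 \right)} + W\right) = 652 \left(29 - 19\right) = 652 \cdot 10 = 6520$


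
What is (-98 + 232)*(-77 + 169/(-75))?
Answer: -796496/75 ≈ -10620.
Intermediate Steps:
(-98 + 232)*(-77 + 169/(-75)) = 134*(-77 + 169*(-1/75)) = 134*(-77 - 169/75) = 134*(-5944/75) = -796496/75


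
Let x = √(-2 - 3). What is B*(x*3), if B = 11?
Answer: 33*I*√5 ≈ 73.79*I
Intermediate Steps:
x = I*√5 (x = √(-5) = I*√5 ≈ 2.2361*I)
B*(x*3) = 11*((I*√5)*3) = 11*(3*I*√5) = 33*I*√5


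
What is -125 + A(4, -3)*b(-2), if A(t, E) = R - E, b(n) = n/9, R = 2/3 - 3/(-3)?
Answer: -3403/27 ≈ -126.04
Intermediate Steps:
R = 5/3 (R = 2*(⅓) - 3*(-⅓) = ⅔ + 1 = 5/3 ≈ 1.6667)
b(n) = n/9 (b(n) = n*(⅑) = n/9)
A(t, E) = 5/3 - E
-125 + A(4, -3)*b(-2) = -125 + (5/3 - 1*(-3))*((⅑)*(-2)) = -125 + (5/3 + 3)*(-2/9) = -125 + (14/3)*(-2/9) = -125 - 28/27 = -3403/27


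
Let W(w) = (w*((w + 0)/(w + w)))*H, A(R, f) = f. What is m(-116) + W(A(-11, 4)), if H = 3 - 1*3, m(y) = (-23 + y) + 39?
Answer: -100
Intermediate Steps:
m(y) = 16 + y
H = 0 (H = 3 - 3 = 0)
W(w) = 0 (W(w) = (w*((w + 0)/(w + w)))*0 = (w*(w/((2*w))))*0 = (w*(w*(1/(2*w))))*0 = (w*(½))*0 = (w/2)*0 = 0)
m(-116) + W(A(-11, 4)) = (16 - 116) + 0 = -100 + 0 = -100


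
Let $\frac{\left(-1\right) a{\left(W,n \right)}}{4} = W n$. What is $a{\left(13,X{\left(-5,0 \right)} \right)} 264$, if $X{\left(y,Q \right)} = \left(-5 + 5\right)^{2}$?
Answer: $0$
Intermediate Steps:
$X{\left(y,Q \right)} = 0$ ($X{\left(y,Q \right)} = 0^{2} = 0$)
$a{\left(W,n \right)} = - 4 W n$
$a{\left(13,X{\left(-5,0 \right)} \right)} 264 = \left(-4\right) 13 \cdot 0 \cdot 264 = 0 \cdot 264 = 0$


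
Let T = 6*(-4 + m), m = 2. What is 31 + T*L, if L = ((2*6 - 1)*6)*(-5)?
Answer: 3991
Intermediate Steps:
L = -330 (L = ((12 - 1)*6)*(-5) = (11*6)*(-5) = 66*(-5) = -330)
T = -12 (T = 6*(-4 + 2) = 6*(-2) = -12)
31 + T*L = 31 - 12*(-330) = 31 + 3960 = 3991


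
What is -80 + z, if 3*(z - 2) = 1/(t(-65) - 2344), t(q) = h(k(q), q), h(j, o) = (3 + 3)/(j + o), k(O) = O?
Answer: -35653007/457089 ≈ -78.000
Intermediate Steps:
h(j, o) = 6/(j + o)
t(q) = 3/q (t(q) = 6/(q + q) = 6/((2*q)) = 6*(1/(2*q)) = 3/q)
z = 914113/457089 (z = 2 + 1/(3*(3/(-65) - 2344)) = 2 + 1/(3*(3*(-1/65) - 2344)) = 2 + 1/(3*(-3/65 - 2344)) = 2 + 1/(3*(-152363/65)) = 2 + (⅓)*(-65/152363) = 2 - 65/457089 = 914113/457089 ≈ 1.9999)
-80 + z = -80 + 914113/457089 = -35653007/457089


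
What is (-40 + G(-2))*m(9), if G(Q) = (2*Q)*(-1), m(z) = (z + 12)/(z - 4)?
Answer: -756/5 ≈ -151.20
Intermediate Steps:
m(z) = (12 + z)/(-4 + z)
G(Q) = -2*Q
(-40 + G(-2))*m(9) = (-40 - 2*(-2))*((12 + 9)/(-4 + 9)) = (-40 + 4)*(21/5) = -36*21/5 = -756/5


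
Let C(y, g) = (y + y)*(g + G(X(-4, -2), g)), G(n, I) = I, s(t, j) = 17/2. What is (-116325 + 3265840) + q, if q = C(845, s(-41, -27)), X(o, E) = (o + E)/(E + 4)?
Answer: 3178245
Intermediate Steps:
X(o, E) = (E + o)/(4 + E)
s(t, j) = 17/2 (s(t, j) = 17*(½) = 17/2)
C(y, g) = 4*g*y (C(y, g) = (y + y)*(g + g) = (2*y)*(2*g) = 4*g*y)
q = 28730 (q = 4*(17/2)*845 = 28730)
(-116325 + 3265840) + q = (-116325 + 3265840) + 28730 = 3149515 + 28730 = 3178245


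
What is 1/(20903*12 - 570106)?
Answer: -1/319270 ≈ -3.1321e-6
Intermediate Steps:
1/(20903*12 - 570106) = 1/(250836 - 570106) = 1/(-319270) = -1/319270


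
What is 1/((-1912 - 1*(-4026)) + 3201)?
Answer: 1/5315 ≈ 0.00018815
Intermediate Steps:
1/((-1912 - 1*(-4026)) + 3201) = 1/((-1912 + 4026) + 3201) = 1/(2114 + 3201) = 1/5315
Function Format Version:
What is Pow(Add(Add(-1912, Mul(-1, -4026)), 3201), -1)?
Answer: Rational(1, 5315) ≈ 0.00018815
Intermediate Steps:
Pow(Add(Add(-1912, Mul(-1, -4026)), 3201), -1) = Pow(Add(Add(-1912, 4026), 3201), -1) = Pow(Add(2114, 3201), -1) = Pow(5315, -1) = Rational(1, 5315)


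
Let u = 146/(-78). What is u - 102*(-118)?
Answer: 469331/39 ≈ 12034.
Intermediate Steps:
u = -73/39 (u = 146*(-1/78) = -73/39 ≈ -1.8718)
u - 102*(-118) = -73/39 - 102*(-118) = -73/39 + 12036 = 469331/39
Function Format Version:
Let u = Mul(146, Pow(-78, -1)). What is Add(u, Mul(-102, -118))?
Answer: Rational(469331, 39) ≈ 12034.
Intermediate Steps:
u = Rational(-73, 39) (u = Mul(146, Rational(-1, 78)) = Rational(-73, 39) ≈ -1.8718)
Add(u, Mul(-102, -118)) = Add(Rational(-73, 39), Mul(-102, -118)) = Add(Rational(-73, 39), 12036) = Rational(469331, 39)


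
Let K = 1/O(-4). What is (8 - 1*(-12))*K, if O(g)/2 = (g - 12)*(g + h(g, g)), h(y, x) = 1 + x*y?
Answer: -5/104 ≈ -0.048077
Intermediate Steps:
O(g) = 2*(-12 + g)*(1 + g + g**2) (O(g) = 2*((g - 12)*(g + (1 + g*g))) = 2*((-12 + g)*(g + (1 + g**2))) = 2*((-12 + g)*(1 + g + g**2)) = 2*(-12 + g)*(1 + g + g**2))
K = -1/416 (K = 1/(-24 - 22*(-4) - 22*(-4)**2 + 2*(-4)**3) = 1/(-24 + 88 - 22*16 + 2*(-64)) = 1/(-24 + 88 - 352 - 128) = 1/(-416) = -1/416 ≈ -0.0024038)
(8 - 1*(-12))*K = (8 - 1*(-12))*(-1/416) = (8 + 12)*(-1/416) = 20*(-1/416) = -5/104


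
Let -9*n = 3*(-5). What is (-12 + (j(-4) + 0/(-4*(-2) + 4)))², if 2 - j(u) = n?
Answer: 1225/9 ≈ 136.11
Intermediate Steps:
n = 5/3 (n = -(-5)/3 = -⅑*(-15) = 5/3 ≈ 1.6667)
j(u) = ⅓ (j(u) = 2 - 1*5/3 = 2 - 5/3 = ⅓)
(-12 + (j(-4) + 0/(-4*(-2) + 4)))² = (-12 + (⅓ + 0/(-4*(-2) + 4)))² = (-12 + (⅓ + 0/(8 + 4)))² = (-12 + (⅓ + 0/12))² = (-12 + (⅓ + 0*(1/12)))² = (-12 + (⅓ + 0))² = (-12 + ⅓)² = (-35/3)² = 1225/9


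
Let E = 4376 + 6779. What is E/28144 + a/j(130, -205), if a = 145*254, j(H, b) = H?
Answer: 103799367/365872 ≈ 283.70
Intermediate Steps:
E = 11155
a = 36830
E/28144 + a/j(130, -205) = 11155/28144 + 36830/130 = 11155*(1/28144) + 36830*(1/130) = 11155/28144 + 3683/13 = 103799367/365872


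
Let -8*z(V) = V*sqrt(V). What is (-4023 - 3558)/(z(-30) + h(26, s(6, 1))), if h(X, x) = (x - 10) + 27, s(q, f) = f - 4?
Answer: -849072/4943 + 227430*I*sqrt(30)/4943 ≈ -171.77 + 252.01*I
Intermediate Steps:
s(q, f) = -4 + f
z(V) = -V**(3/2)/8 (z(V) = -V*sqrt(V)/8 = -V**(3/2)/8)
h(X, x) = 17 + x (h(X, x) = (-10 + x) + 27 = 17 + x)
(-4023 - 3558)/(z(-30) + h(26, s(6, 1))) = (-4023 - 3558)/(-(-15)*I*sqrt(30)/4 + (17 + (-4 + 1))) = -7581/(-(-15)*I*sqrt(30)/4 + (17 - 3)) = -7581/(15*I*sqrt(30)/4 + 14) = -7581/(14 + 15*I*sqrt(30)/4)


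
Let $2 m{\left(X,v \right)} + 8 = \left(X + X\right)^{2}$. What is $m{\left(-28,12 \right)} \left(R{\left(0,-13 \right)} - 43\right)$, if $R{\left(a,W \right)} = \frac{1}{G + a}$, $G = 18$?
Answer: $- \frac{604486}{9} \approx -67165.0$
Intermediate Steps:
$R{\left(a,W \right)} = \frac{1}{18 + a}$
$m{\left(X,v \right)} = -4 + 2 X^{2}$ ($m{\left(X,v \right)} = -4 + \frac{\left(X + X\right)^{2}}{2} = -4 + \frac{\left(2 X\right)^{2}}{2} = -4 + \frac{4 X^{2}}{2} = -4 + 2 X^{2}$)
$m{\left(-28,12 \right)} \left(R{\left(0,-13 \right)} - 43\right) = \left(-4 + 2 \left(-28\right)^{2}\right) \left(\frac{1}{18 + 0} - 43\right) = \left(-4 + 2 \cdot 784\right) \left(\frac{1}{18} - 43\right) = \left(-4 + 1568\right) \left(\frac{1}{18} - 43\right) = 1564 \left(- \frac{773}{18}\right) = - \frac{604486}{9}$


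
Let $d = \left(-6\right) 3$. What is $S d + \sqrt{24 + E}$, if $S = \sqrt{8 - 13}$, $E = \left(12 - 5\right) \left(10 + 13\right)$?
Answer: $\sqrt{185} - 18 i \sqrt{5} \approx 13.601 - 40.249 i$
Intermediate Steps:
$E = 161$ ($E = 7 \cdot 23 = 161$)
$S = i \sqrt{5}$ ($S = \sqrt{-5} = i \sqrt{5} \approx 2.2361 i$)
$d = -18$
$S d + \sqrt{24 + E} = i \sqrt{5} \left(-18\right) + \sqrt{24 + 161} = - 18 i \sqrt{5} + \sqrt{185} = \sqrt{185} - 18 i \sqrt{5}$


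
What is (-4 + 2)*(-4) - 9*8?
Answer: -64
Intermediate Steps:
(-4 + 2)*(-4) - 9*8 = -2*(-4) - 72 = 8 - 72 = -64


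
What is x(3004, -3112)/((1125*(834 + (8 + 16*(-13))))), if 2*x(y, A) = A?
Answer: -778/356625 ≈ -0.0021816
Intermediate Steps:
x(y, A) = A/2
x(3004, -3112)/((1125*(834 + (8 + 16*(-13))))) = ((½)*(-3112))/((1125*(834 + (8 + 16*(-13))))) = -1556*1/(1125*(834 + (8 - 208))) = -1556*1/(1125*(834 - 200)) = -1556/(1125*634) = -1556/713250 = -1556*1/713250 = -778/356625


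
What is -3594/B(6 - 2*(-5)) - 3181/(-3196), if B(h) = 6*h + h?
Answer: -1391269/44744 ≈ -31.094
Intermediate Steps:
B(h) = 7*h
-3594/B(6 - 2*(-5)) - 3181/(-3196) = -3594*1/(7*(6 - 2*(-5))) - 3181/(-3196) = -3594*1/(7*(6 + 10)) - 3181*(-1/3196) = -3594/(7*16) + 3181/3196 = -3594/112 + 3181/3196 = -3594*1/112 + 3181/3196 = -1797/56 + 3181/3196 = -1391269/44744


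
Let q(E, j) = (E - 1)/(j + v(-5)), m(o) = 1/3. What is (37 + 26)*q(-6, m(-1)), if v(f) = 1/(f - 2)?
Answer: -9261/4 ≈ -2315.3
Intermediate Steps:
m(o) = 1/3
v(f) = 1/(-2 + f)
q(E, j) = (-1 + E)/(-1/7 + j) (q(E, j) = (E - 1)/(j + 1/(-2 - 5)) = (-1 + E)/(j + 1/(-7)) = (-1 + E)/(j - 1/7) = (-1 + E)/(-1/7 + j))
(37 + 26)*q(-6, m(-1)) = (37 + 26)*(7*(-1 - 6)/(-1 + 7*(1/3))) = 63*(7*(-7)/(-1 + 7/3)) = 63*(7*(-7)/(4/3)) = 63*(7*(3/4)*(-7)) = 63*(-147/4) = -9261/4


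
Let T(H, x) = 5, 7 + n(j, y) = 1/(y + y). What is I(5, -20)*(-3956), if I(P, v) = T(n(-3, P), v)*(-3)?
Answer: 59340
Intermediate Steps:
n(j, y) = -7 + 1/(2*y) (n(j, y) = -7 + 1/(y + y) = -7 + 1/(2*y))
I(P, v) = -15 (I(P, v) = 5*(-3) = -15)
I(5, -20)*(-3956) = -15*(-3956) = 59340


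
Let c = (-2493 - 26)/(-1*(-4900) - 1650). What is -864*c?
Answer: 1088208/1625 ≈ 669.67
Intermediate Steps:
c = -2519/3250 (c = -2519/(4900 - 1650) = -2519/3250 ≈ -0.77508)
-864*c = -864*(-2519/3250) = 1088208/1625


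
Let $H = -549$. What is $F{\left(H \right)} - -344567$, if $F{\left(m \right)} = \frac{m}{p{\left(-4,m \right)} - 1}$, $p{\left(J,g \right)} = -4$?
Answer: $\frac{1723384}{5} \approx 3.4468 \cdot 10^{5}$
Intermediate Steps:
$F{\left(m \right)} = - \frac{m}{5}$ ($F{\left(m \right)} = \frac{m}{-4 - 1} = \frac{m}{-5} = m \left(- \frac{1}{5}\right) = - \frac{m}{5}$)
$F{\left(H \right)} - -344567 = \left(- \frac{1}{5}\right) \left(-549\right) - -344567 = \frac{549}{5} + 344567 = \frac{1723384}{5}$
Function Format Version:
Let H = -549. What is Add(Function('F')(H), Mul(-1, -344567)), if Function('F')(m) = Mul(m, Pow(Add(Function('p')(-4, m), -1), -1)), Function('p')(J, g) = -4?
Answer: Rational(1723384, 5) ≈ 3.4468e+5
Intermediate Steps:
Function('F')(m) = Mul(Rational(-1, 5), m) (Function('F')(m) = Mul(m, Pow(Add(-4, -1), -1)) = Mul(m, Pow(-5, -1)) = Mul(m, Rational(-1, 5)) = Mul(Rational(-1, 5), m))
Add(Function('F')(H), Mul(-1, -344567)) = Add(Mul(Rational(-1, 5), -549), Mul(-1, -344567)) = Add(Rational(549, 5), 344567) = Rational(1723384, 5)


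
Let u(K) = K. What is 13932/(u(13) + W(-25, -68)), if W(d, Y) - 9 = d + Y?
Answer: -13932/71 ≈ -196.23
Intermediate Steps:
W(d, Y) = 9 + Y + d (W(d, Y) = 9 + (d + Y) = 9 + (Y + d) = 9 + Y + d)
13932/(u(13) + W(-25, -68)) = 13932/(13 + (9 - 68 - 25)) = 13932/(13 - 84) = 13932/(-71) = 13932*(-1/71) = -13932/71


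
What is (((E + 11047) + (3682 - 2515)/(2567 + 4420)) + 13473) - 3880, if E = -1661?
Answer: 44202480/2329 ≈ 18979.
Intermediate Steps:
(((E + 11047) + (3682 - 2515)/(2567 + 4420)) + 13473) - 3880 = (((-1661 + 11047) + (3682 - 2515)/(2567 + 4420)) + 13473) - 3880 = ((9386 + 1167/6987) + 13473) - 3880 = ((9386 + 1167*(1/6987)) + 13473) - 3880 = ((9386 + 389/2329) + 13473) - 3880 = (21860383/2329 + 13473) - 3880 = 53239000/2329 - 3880 = 44202480/2329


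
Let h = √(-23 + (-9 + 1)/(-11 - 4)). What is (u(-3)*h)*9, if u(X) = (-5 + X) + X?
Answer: -33*I*√5055/5 ≈ -469.25*I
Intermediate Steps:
u(X) = -5 + 2*X
h = I*√5055/15 (h = √(-23 - 8/(-15)) = √(-23 - 8*(-1/15)) = √(-23 + 8/15) = √(-337/15) = I*√5055/15 ≈ 4.7399*I)
(u(-3)*h)*9 = ((-5 + 2*(-3))*(I*√5055/15))*9 = ((-5 - 6)*(I*√5055/15))*9 = -11*I*√5055/15*9 = -33*I*√5055/5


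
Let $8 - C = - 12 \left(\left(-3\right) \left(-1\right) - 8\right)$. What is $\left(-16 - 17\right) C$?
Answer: $1716$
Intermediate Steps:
$C = -52$ ($C = 8 - - 12 \left(\left(-3\right) \left(-1\right) - 8\right) = 8 - - 12 \left(3 - 8\right) = 8 - \left(-12\right) \left(-5\right) = 8 - 60 = -52$)
$\left(-16 - 17\right) C = \left(-16 - 17\right) \left(-52\right) = \left(-33\right) \left(-52\right) = 1716$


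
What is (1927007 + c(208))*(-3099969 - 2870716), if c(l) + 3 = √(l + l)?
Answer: -11505533877740 - 23882740*√26 ≈ -1.1506e+13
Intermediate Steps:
c(l) = -3 + √2*√l (c(l) = -3 + √(l + l) = -3 + √(2*l) = -3 + √2*√l)
(1927007 + c(208))*(-3099969 - 2870716) = (1927007 + (-3 + √2*√208))*(-3099969 - 2870716) = (1927007 + (-3 + √2*(4*√13)))*(-5970685) = (1927007 + (-3 + 4*√26))*(-5970685) = (1927004 + 4*√26)*(-5970685) = -11505533877740 - 23882740*√26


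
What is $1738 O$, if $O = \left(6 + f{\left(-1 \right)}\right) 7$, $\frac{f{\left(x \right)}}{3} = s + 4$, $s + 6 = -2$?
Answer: $-72996$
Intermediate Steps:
$s = -8$ ($s = -6 - 2 = -8$)
$f{\left(x \right)} = -12$ ($f{\left(x \right)} = 3 \left(-8 + 4\right) = 3 \left(-4\right) = -12$)
$O = -42$ ($O = \left(6 - 12\right) 7 = \left(-6\right) 7 = -42$)
$1738 O = 1738 \left(-42\right) = -72996$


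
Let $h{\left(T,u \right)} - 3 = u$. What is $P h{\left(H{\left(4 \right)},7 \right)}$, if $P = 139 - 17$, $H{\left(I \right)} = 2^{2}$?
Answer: $1220$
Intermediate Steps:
$H{\left(I \right)} = 4$
$h{\left(T,u \right)} = 3 + u$
$P = 122$
$P h{\left(H{\left(4 \right)},7 \right)} = 122 \left(3 + 7\right) = 122 \cdot 10 = 1220$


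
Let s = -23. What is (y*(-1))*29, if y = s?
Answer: 667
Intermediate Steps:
y = -23
(y*(-1))*29 = -23*(-1)*29 = 23*29 = 667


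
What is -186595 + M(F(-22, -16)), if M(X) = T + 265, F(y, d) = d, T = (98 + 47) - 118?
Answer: -186303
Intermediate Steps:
T = 27 (T = 145 - 118 = 27)
M(X) = 292 (M(X) = 27 + 265 = 292)
-186595 + M(F(-22, -16)) = -186595 + 292 = -186303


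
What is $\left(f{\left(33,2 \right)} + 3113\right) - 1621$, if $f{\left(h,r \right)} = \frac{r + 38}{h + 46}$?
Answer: $\frac{117908}{79} \approx 1492.5$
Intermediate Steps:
$f{\left(h,r \right)} = \frac{38 + r}{46 + h}$
$\left(f{\left(33,2 \right)} + 3113\right) - 1621 = \left(\frac{38 + 2}{46 + 33} + 3113\right) - 1621 = \left(\frac{1}{79} \cdot 40 + 3113\right) - 1621 = \left(\frac{40}{79} + 3113\right) - 1621 = \frac{245967}{79} - 1621 = \frac{117908}{79}$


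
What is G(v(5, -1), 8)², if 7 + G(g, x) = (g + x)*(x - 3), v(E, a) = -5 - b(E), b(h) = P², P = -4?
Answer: 5184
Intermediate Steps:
b(h) = 16 (b(h) = (-4)² = 16)
v(E, a) = -21 (v(E, a) = -5 - 1*16 = -5 - 16 = -21)
G(g, x) = -7 + (-3 + x)*(g + x) (G(g, x) = -7 + (g + x)*(x - 3) = -7 + (g + x)*(-3 + x) = -7 + (-3 + x)*(g + x))
G(v(5, -1), 8)² = (-7 + 8² - 3*(-21) - 3*8 - 21*8)² = (-7 + 64 + 63 - 24 - 168)² = (-72)² = 5184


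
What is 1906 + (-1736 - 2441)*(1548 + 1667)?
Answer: -13427149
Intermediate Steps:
1906 + (-1736 - 2441)*(1548 + 1667) = 1906 - 4177*3215 = 1906 - 13429055 = -13427149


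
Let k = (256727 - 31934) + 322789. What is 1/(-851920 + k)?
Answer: -1/304338 ≈ -3.2858e-6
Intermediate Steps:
k = 547582 (k = 224793 + 322789 = 547582)
1/(-851920 + k) = 1/(-851920 + 547582) = 1/(-304338) = -1/304338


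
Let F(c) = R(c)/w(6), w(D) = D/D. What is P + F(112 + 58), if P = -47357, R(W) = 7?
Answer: -47350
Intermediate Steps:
w(D) = 1
F(c) = 7 (F(c) = 7/1 = 7*1 = 7)
P + F(112 + 58) = -47357 + 7 = -47350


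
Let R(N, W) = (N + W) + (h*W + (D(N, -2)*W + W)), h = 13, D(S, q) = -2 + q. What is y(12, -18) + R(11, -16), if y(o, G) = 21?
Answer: -144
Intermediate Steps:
R(N, W) = N + 11*W (R(N, W) = (N + W) + (13*W + ((-2 - 2)*W + W)) = (N + W) + (13*W + (-4*W + W)) = (N + W) + (13*W - 3*W) = (N + W) + 10*W = N + 11*W)
y(12, -18) + R(11, -16) = 21 + (11 + 11*(-16)) = 21 + (11 - 176) = 21 - 165 = -144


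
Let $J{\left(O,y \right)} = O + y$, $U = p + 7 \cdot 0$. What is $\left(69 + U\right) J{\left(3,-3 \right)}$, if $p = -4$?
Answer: $0$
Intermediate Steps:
$U = -4$ ($U = -4 + 7 \cdot 0 = -4 + 0 = -4$)
$\left(69 + U\right) J{\left(3,-3 \right)} = \left(69 - 4\right) \left(3 - 3\right) = 65 \cdot 0 = 0$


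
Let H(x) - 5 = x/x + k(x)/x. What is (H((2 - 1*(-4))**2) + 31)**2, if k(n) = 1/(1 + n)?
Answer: 2429011225/1774224 ≈ 1369.1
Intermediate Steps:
H(x) = 6 + 1/(x*(1 + x)) (H(x) = 5 + (x/x + 1/((1 + x)*x)) = 5 + (1 + 1/(x*(1 + x))) = 6 + 1/(x*(1 + x)))
(H((2 - 1*(-4))**2) + 31)**2 = ((6 + 1/(((2 - 1*(-4))**2)*(1 + (2 - 1*(-4))**2))) + 31)**2 = ((6 + 1/(((2 + 4)**2)*(1 + (2 + 4)**2))) + 31)**2 = ((6 + 1/((6**2)*(1 + 6**2))) + 31)**2 = ((6 + 1/(36*(1 + 36))) + 31)**2 = ((6 + (1/36)/37) + 31)**2 = ((6 + (1/36)*(1/37)) + 31)**2 = ((6 + 1/1332) + 31)**2 = (7993/1332 + 31)**2 = (49285/1332)**2 = 2429011225/1774224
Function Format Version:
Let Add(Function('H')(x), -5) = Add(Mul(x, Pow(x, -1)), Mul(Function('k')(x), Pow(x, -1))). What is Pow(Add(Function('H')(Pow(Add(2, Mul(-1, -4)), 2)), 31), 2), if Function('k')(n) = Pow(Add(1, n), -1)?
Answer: Rational(2429011225, 1774224) ≈ 1369.1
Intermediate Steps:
Function('H')(x) = Add(6, Mul(Pow(x, -1), Pow(Add(1, x), -1))) (Function('H')(x) = Add(5, Add(Mul(x, Pow(x, -1)), Mul(Pow(Add(1, x), -1), Pow(x, -1)))) = Add(5, Add(1, Mul(Pow(x, -1), Pow(Add(1, x), -1)))) = Add(6, Mul(Pow(x, -1), Pow(Add(1, x), -1))))
Pow(Add(Function('H')(Pow(Add(2, Mul(-1, -4)), 2)), 31), 2) = Pow(Add(Add(6, Mul(Pow(Pow(Add(2, Mul(-1, -4)), 2), -1), Pow(Add(1, Pow(Add(2, Mul(-1, -4)), 2)), -1))), 31), 2) = Pow(Add(Add(6, Mul(Pow(Pow(Add(2, 4), 2), -1), Pow(Add(1, Pow(Add(2, 4), 2)), -1))), 31), 2) = Pow(Add(Add(6, Mul(Pow(Pow(6, 2), -1), Pow(Add(1, Pow(6, 2)), -1))), 31), 2) = Pow(Add(Add(6, Mul(Pow(36, -1), Pow(Add(1, 36), -1))), 31), 2) = Pow(Add(Add(6, Mul(Rational(1, 36), Pow(37, -1))), 31), 2) = Pow(Add(Add(6, Mul(Rational(1, 36), Rational(1, 37))), 31), 2) = Pow(Add(Add(6, Rational(1, 1332)), 31), 2) = Pow(Add(Rational(7993, 1332), 31), 2) = Pow(Rational(49285, 1332), 2) = Rational(2429011225, 1774224)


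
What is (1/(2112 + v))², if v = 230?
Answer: 1/5484964 ≈ 1.8232e-7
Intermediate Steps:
(1/(2112 + v))² = (1/(2112 + 230))² = (1/2342)² = 1/5484964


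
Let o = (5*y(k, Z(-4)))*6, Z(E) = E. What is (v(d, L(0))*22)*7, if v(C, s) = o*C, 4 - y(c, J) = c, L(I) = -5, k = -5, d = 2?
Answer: 83160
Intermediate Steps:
y(c, J) = 4 - c
o = 270 (o = (5*(4 - 1*(-5)))*6 = (5*(4 + 5))*6 = (5*9)*6 = 45*6 = 270)
v(C, s) = 270*C
(v(d, L(0))*22)*7 = ((270*2)*22)*7 = (540*22)*7 = 11880*7 = 83160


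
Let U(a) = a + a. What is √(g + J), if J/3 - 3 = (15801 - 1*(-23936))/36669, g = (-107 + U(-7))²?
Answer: 3*√243246781689/12223 ≈ 121.05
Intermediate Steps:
U(a) = 2*a
g = 14641 (g = (-107 + 2*(-7))² = (-107 - 14)² = (-121)² = 14641)
J = 149744/12223 (J = 9 + 3*((15801 - 1*(-23936))/36669) = 9 + 3*((15801 + 23936)*(1/36669)) = 9 + 3*(39737*(1/36669)) = 9 + 3*(39737/36669) = 9 + 39737/12223 = 149744/12223 ≈ 12.251)
√(g + J) = √(14641 + 149744/12223) = √(179106687/12223) = 3*√243246781689/12223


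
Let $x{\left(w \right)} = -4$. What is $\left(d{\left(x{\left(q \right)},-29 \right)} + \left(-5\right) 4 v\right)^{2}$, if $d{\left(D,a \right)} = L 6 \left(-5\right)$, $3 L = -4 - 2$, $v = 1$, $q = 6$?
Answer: $1600$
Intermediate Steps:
$L = -2$ ($L = \frac{-4 - 2}{3} = \frac{1}{3} \left(-6\right) = -2$)
$d{\left(D,a \right)} = 60$ ($d{\left(D,a \right)} = \left(-2\right) 6 \left(-5\right) = \left(-12\right) \left(-5\right) = 60$)
$\left(d{\left(x{\left(q \right)},-29 \right)} + \left(-5\right) 4 v\right)^{2} = \left(60 + \left(-5\right) 4 \cdot 1\right)^{2} = \left(60 - 20\right)^{2} = 40^{2} = 1600$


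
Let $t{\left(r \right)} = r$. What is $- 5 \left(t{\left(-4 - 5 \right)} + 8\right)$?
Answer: $5$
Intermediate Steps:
$- 5 \left(t{\left(-4 - 5 \right)} + 8\right) = - 5 \left(\left(-4 - 5\right) + 8\right) = - 5 \left(-9 + 8\right) = \left(-5\right) \left(-1\right) = 5$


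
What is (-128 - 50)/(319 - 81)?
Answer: -89/119 ≈ -0.74790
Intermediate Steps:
(-128 - 50)/(319 - 81) = -178/238 = -178*1/238 = -89/119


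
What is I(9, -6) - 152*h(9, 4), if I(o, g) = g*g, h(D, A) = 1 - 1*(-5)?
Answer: -876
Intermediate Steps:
h(D, A) = 6 (h(D, A) = 1 + 5 = 6)
I(o, g) = g²
I(9, -6) - 152*h(9, 4) = (-6)² - 152*6 = 36 - 912 = -876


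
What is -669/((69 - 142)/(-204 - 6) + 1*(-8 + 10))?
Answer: -140490/493 ≈ -284.97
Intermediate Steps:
-669/((69 - 142)/(-204 - 6) + 1*(-8 + 10)) = -669/(-73/(-210) + 1*2) = -669/(-73*(-1/210) + 2) = -669/(73/210 + 2) = -669/(493/210) = (210/493)*(-669) = -140490/493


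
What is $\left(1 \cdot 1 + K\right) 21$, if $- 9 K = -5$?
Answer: $\frac{98}{3} \approx 32.667$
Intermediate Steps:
$K = \frac{5}{9}$ ($K = \left(- \frac{1}{9}\right) \left(-5\right) = \frac{5}{9} \approx 0.55556$)
$\left(1 \cdot 1 + K\right) 21 = \left(1 \cdot 1 + \frac{5}{9}\right) 21 = \left(1 + \frac{5}{9}\right) 21 = \frac{14}{9} \cdot 21 = \frac{98}{3}$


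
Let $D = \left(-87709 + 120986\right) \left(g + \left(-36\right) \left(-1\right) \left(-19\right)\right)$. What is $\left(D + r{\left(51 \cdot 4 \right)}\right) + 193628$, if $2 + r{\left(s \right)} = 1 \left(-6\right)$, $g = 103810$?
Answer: $3431917522$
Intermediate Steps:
$D = 3431723902$ ($D = \left(-87709 + 120986\right) \left(103810 + \left(-36\right) \left(-1\right) \left(-19\right)\right) = 33277 \left(103810 + 36 \left(-19\right)\right) = 33277 \left(103810 - 684\right) = 33277 \cdot 103126 = 3431723902$)
$r{\left(s \right)} = -8$ ($r{\left(s \right)} = -2 + 1 \left(-6\right) = -2 - 6 = -8$)
$\left(D + r{\left(51 \cdot 4 \right)}\right) + 193628 = \left(3431723902 - 8\right) + 193628 = 3431723894 + 193628 = 3431917522$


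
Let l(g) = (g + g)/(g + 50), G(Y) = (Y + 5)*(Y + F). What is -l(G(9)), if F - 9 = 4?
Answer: -308/179 ≈ -1.7207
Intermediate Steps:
F = 13 (F = 9 + 4 = 13)
G(Y) = (5 + Y)*(13 + Y) (G(Y) = (Y + 5)*(Y + 13) = (5 + Y)*(13 + Y))
l(g) = 2*g/(50 + g) (l(g) = (2*g)/(50 + g) = 2*g/(50 + g))
-l(G(9)) = -2*(65 + 9² + 18*9)/(50 + (65 + 9² + 18*9)) = -2*(65 + 81 + 162)/(50 + (65 + 81 + 162)) = -2*308/(50 + 308) = -2*308/358 = -1*308/179 = -308/179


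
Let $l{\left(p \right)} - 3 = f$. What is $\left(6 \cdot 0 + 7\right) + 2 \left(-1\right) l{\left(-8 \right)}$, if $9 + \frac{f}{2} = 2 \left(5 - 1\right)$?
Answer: $5$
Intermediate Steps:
$f = -2$ ($f = -18 + 2 \cdot 2 \left(5 - 1\right) = -18 + 2 \cdot 2 \cdot 4 = -18 + 2 \cdot 8 = -18 + 16 = -2$)
$l{\left(p \right)} = 1$ ($l{\left(p \right)} = 3 - 2 = 1$)
$\left(6 \cdot 0 + 7\right) + 2 \left(-1\right) l{\left(-8 \right)} = \left(6 \cdot 0 + 7\right) + 2 \left(-1\right) 1 = \left(0 + 7\right) - 2 = 7 - 2 = 5$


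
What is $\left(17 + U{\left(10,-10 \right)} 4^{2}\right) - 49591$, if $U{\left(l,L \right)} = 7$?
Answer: $-49462$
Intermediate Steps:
$\left(17 + U{\left(10,-10 \right)} 4^{2}\right) - 49591 = \left(17 + 7 \cdot 4^{2}\right) - 49591 = \left(17 + 7 \cdot 16\right) - 49591 = \left(17 + 112\right) - 49591 = 129 - 49591 = -49462$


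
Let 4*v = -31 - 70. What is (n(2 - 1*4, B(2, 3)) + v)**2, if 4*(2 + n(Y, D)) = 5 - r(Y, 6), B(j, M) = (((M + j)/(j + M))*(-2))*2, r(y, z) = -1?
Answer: 10609/16 ≈ 663.06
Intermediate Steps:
B(j, M) = -4 (B(j, M) = (((M + j)/(M + j))*(-2))*2 = (1*(-2))*2 = -2*2 = -4)
v = -101/4 (v = (-31 - 70)/4 = (1/4)*(-101) = -101/4 ≈ -25.250)
n(Y, D) = -1/2 (n(Y, D) = -2 + (5 - 1*(-1))/4 = -2 + (5 + 1)/4 = -2 + (1/4)*6 = -2 + 3/2 = -1/2)
(n(2 - 1*4, B(2, 3)) + v)**2 = (-1/2 - 101/4)**2 = (-103/4)**2 = 10609/16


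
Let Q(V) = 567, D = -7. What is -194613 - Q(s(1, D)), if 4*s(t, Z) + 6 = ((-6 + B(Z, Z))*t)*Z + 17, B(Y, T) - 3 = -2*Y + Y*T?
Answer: -195180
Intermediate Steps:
B(Y, T) = 3 - 2*Y + T*Y (B(Y, T) = 3 + (-2*Y + Y*T) = 3 + (-2*Y + T*Y) = 3 - 2*Y + T*Y)
s(t, Z) = 11/4 + Z*t*(-3 + Z² - 2*Z)/4 (s(t, Z) = -3/2 + (((-6 + (3 - 2*Z + Z*Z))*t)*Z + 17)/4 = -3/2 + (((-6 + (3 - 2*Z + Z²))*t)*Z + 17)/4 = -3/2 + (((-6 + (3 + Z² - 2*Z))*t)*Z + 17)/4 = -3/2 + (((-3 + Z² - 2*Z)*t)*Z + 17)/4 = -3/2 + ((t*(-3 + Z² - 2*Z))*Z + 17)/4 = -3/2 + (Z*t*(-3 + Z² - 2*Z) + 17)/4 = -3/2 + (17 + Z*t*(-3 + Z² - 2*Z))/4 = -3/2 + (17/4 + Z*t*(-3 + Z² - 2*Z)/4) = 11/4 + Z*t*(-3 + Z² - 2*Z)/4)
-194613 - Q(s(1, D)) = -194613 - 1*567 = -194613 - 567 = -195180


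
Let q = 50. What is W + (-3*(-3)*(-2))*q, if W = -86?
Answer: -986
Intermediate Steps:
W + (-3*(-3)*(-2))*q = -86 + (-3*(-3)*(-2))*50 = -86 + (9*(-2))*50 = -86 - 18*50 = -86 - 900 = -986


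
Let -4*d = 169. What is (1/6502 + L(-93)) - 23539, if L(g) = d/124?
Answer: -37957092515/1612496 ≈ -23539.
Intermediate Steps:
d = -169/4 (d = -¼*169 = -169/4 ≈ -42.250)
L(g) = -169/496 (L(g) = -169/4/124 = -169/4*1/124 = -169/496)
(1/6502 + L(-93)) - 23539 = (1/6502 - 169/496) - 23539 = -549171/1612496 - 23539 = -37957092515/1612496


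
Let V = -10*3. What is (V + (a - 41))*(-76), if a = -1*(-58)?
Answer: 988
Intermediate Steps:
a = 58
V = -30
(V + (a - 41))*(-76) = (-30 + (58 - 41))*(-76) = (-30 + 17)*(-76) = -13*(-76) = 988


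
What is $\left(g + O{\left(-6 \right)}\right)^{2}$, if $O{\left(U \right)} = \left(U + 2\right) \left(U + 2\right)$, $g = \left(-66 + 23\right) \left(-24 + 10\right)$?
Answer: $381924$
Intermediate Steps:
$g = 602$ ($g = \left(-43\right) \left(-14\right) = 602$)
$O{\left(U \right)} = \left(2 + U\right)^{2}$ ($O{\left(U \right)} = \left(2 + U\right) \left(2 + U\right) = \left(2 + U\right)^{2}$)
$\left(g + O{\left(-6 \right)}\right)^{2} = \left(602 + \left(2 - 6\right)^{2}\right)^{2} = \left(602 + \left(-4\right)^{2}\right)^{2} = \left(602 + 16\right)^{2} = 618^{2} = 381924$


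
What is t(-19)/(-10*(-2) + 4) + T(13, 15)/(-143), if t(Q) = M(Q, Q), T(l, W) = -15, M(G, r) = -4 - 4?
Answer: -98/429 ≈ -0.22844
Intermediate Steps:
M(G, r) = -8
t(Q) = -8
t(-19)/(-10*(-2) + 4) + T(13, 15)/(-143) = -8/(-10*(-2) + 4) - 15/(-143) = -8/(20 + 4) - 15*(-1/143) = -8/24 + 15/143 = -8*1/24 + 15/143 = -⅓ + 15/143 = -98/429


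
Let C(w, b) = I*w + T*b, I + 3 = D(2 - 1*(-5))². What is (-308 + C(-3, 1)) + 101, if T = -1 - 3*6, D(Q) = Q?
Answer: -364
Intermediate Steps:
I = 46 (I = -3 + (2 - 1*(-5))² = -3 + (2 + 5)² = -3 + 7² = -3 + 49 = 46)
T = -19 (T = -1 - 18 = -19)
C(w, b) = -19*b + 46*w (C(w, b) = 46*w - 19*b = -19*b + 46*w)
(-308 + C(-3, 1)) + 101 = (-308 + (-19*1 + 46*(-3))) + 101 = (-308 + (-19 - 138)) + 101 = (-308 - 157) + 101 = -465 + 101 = -364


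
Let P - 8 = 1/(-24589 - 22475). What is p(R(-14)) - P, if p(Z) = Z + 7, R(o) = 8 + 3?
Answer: 470641/47064 ≈ 10.000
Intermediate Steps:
R(o) = 11
P = 376511/47064 (P = 8 + 1/(-24589 - 22475) = 8 + 1/(-47064) = 8 - 1/47064 = 376511/47064 ≈ 8.0000)
p(Z) = 7 + Z
p(R(-14)) - P = (7 + 11) - 1*376511/47064 = 18 - 376511/47064 = 470641/47064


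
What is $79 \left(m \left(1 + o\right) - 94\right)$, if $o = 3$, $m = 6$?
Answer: $-5530$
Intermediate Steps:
$79 \left(m \left(1 + o\right) - 94\right) = 79 \left(6 \left(1 + 3\right) - 94\right) = 79 \left(6 \cdot 4 - 94\right) = 79 \left(24 - 94\right) = 79 \left(-70\right) = -5530$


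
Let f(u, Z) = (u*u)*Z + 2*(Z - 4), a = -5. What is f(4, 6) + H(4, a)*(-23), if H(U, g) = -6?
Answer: 238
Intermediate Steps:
f(u, Z) = -8 + 2*Z + Z*u² (f(u, Z) = u²*Z + 2*(-4 + Z) = Z*u² + (-8 + 2*Z) = -8 + 2*Z + Z*u²)
f(4, 6) + H(4, a)*(-23) = (-8 + 2*6 + 6*4²) - 6*(-23) = (-8 + 12 + 6*16) + 138 = (-8 + 12 + 96) + 138 = 100 + 138 = 238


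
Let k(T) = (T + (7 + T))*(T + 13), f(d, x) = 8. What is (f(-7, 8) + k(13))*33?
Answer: 28578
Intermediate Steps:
k(T) = (7 + 2*T)*(13 + T)
(f(-7, 8) + k(13))*33 = (8 + (91 + 2*13² + 33*13))*33 = (8 + (91 + 2*169 + 429))*33 = (8 + (91 + 338 + 429))*33 = (8 + 858)*33 = 866*33 = 28578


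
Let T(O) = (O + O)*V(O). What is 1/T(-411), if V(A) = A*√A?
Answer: -I*√411/138853062 ≈ -1.46e-7*I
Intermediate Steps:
V(A) = A^(3/2)
T(O) = 2*O^(5/2) (T(O) = (O + O)*O^(3/2) = (2*O)*O^(3/2) = 2*O^(5/2))
1/T(-411) = 1/(2*(-411)^(5/2)) = 1/(2*(168921*I*√411)) = 1/(337842*I*√411) = -I*√411/138853062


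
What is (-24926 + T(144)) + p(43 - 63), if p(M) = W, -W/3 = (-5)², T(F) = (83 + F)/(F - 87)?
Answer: -1424830/57 ≈ -24997.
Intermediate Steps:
T(F) = (83 + F)/(-87 + F)
W = -75 (W = -3*(-5)² = -3*25 = -75)
p(M) = -75
(-24926 + T(144)) + p(43 - 63) = (-24926 + (83 + 144)/(-87 + 144)) - 75 = (-24926 + 227/57) - 75 = -1420555/57 - 75 = -1424830/57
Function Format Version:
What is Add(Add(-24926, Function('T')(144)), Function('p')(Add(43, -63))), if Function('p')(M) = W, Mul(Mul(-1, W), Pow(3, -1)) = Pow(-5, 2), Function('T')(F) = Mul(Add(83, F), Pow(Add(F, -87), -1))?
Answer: Rational(-1424830, 57) ≈ -24997.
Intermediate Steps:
Function('T')(F) = Mul(Pow(Add(-87, F), -1), Add(83, F)) (Function('T')(F) = Mul(Add(83, F), Pow(Add(-87, F), -1)) = Mul(Pow(Add(-87, F), -1), Add(83, F)))
W = -75 (W = Mul(-3, Pow(-5, 2)) = Mul(-3, 25) = -75)
Function('p')(M) = -75
Add(Add(-24926, Function('T')(144)), Function('p')(Add(43, -63))) = Add(Add(-24926, Mul(Pow(Add(-87, 144), -1), Add(83, 144))), -75) = Add(Add(-24926, Mul(Pow(57, -1), 227)), -75) = Add(Add(-24926, Mul(Rational(1, 57), 227)), -75) = Add(Add(-24926, Rational(227, 57)), -75) = Add(Rational(-1420555, 57), -75) = Rational(-1424830, 57)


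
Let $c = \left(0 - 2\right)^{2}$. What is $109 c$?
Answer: $436$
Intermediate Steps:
$c = 4$ ($c = \left(-2\right)^{2} = 4$)
$109 c = 109 \cdot 4 = 436$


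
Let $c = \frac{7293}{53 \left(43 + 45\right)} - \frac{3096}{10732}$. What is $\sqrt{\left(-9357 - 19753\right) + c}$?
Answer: $\frac{i \sqrt{9417513413909866}}{568796} \approx 170.61 i$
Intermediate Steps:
$c = \frac{1450653}{1137592}$ ($c = \frac{7293}{53 \cdot 88} - \frac{774}{2683} = \frac{7293}{4664} - \frac{774}{2683} = 7293 \cdot \frac{1}{4664} - \frac{774}{2683} = \frac{663}{424} - \frac{774}{2683} = \frac{1450653}{1137592} \approx 1.2752$)
$\sqrt{\left(-9357 - 19753\right) + c} = \sqrt{\left(-9357 - 19753\right) + \frac{1450653}{1137592}} = \sqrt{-29110 + \frac{1450653}{1137592}} = \sqrt{- \frac{33113852467}{1137592}} = \frac{i \sqrt{9417513413909866}}{568796}$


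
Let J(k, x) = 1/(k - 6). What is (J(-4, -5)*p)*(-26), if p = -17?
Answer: -221/5 ≈ -44.200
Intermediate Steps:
J(k, x) = 1/(-6 + k)
(J(-4, -5)*p)*(-26) = (-17/(-6 - 4))*(-26) = (-17/(-10))*(-26) = -⅒*(-17)*(-26) = (17/10)*(-26) = -221/5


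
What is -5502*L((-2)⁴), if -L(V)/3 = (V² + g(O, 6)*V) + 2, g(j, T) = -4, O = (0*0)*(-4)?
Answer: 3202164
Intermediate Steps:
O = 0 (O = 0*(-4) = 0)
L(V) = -6 - 3*V² + 12*V (L(V) = -3*((V² - 4*V) + 2) = -3*(2 + V² - 4*V) = -6 - 3*V² + 12*V)
-5502*L((-2)⁴) = -5502*(-6 - 3*((-2)⁴)² + 12*(-2)⁴) = -5502*(-6 - 3*16² + 12*16) = -5502*(-6 - 3*256 + 192) = -5502*(-6 - 768 + 192) = -5502*(-582) = 3202164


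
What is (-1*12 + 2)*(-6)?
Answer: 60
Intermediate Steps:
(-1*12 + 2)*(-6) = (-12 + 2)*(-6) = -10*(-6) = 60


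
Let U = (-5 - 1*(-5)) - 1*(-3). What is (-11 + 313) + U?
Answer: 305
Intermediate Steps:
U = 3 (U = (-5 + 5) + 3 = 0 + 3 = 3)
(-11 + 313) + U = (-11 + 313) + 3 = 302 + 3 = 305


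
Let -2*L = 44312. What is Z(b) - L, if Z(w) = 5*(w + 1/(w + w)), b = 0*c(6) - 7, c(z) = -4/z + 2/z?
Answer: 309689/14 ≈ 22121.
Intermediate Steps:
c(z) = -2/z
L = -22156 (L = -½*44312 = -22156)
b = -7 (b = 0*(-2/6) - 7 = 0*(-2*⅙) - 7 = 0*(-⅓) - 7 = 0 - 7 = -7)
Z(w) = 5*w + 5/(2*w) (Z(w) = 5*(w + 1/(2*w)) = 5*w + 5/(2*w))
Z(b) - L = (5*(-7) + (5/2)/(-7)) - 1*(-22156) = (-35 + (5/2)*(-⅐)) + 22156 = (-35 - 5/14) + 22156 = -495/14 + 22156 = 309689/14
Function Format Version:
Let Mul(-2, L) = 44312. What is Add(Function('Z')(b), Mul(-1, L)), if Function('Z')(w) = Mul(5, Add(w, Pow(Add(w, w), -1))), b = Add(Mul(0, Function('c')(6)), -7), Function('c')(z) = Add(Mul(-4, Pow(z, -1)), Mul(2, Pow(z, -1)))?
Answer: Rational(309689, 14) ≈ 22121.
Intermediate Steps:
Function('c')(z) = Mul(-2, Pow(z, -1))
L = -22156 (L = Mul(Rational(-1, 2), 44312) = -22156)
b = -7 (b = Add(Mul(0, Mul(-2, Pow(6, -1))), -7) = Add(Mul(0, Mul(-2, Rational(1, 6))), -7) = Add(Mul(0, Rational(-1, 3)), -7) = Add(0, -7) = -7)
Function('Z')(w) = Add(Mul(5, w), Mul(Rational(5, 2), Pow(w, -1))) (Function('Z')(w) = Mul(5, Add(w, Pow(Mul(2, w), -1))) = Mul(5, Add(w, Mul(Rational(1, 2), Pow(w, -1)))) = Add(Mul(5, w), Mul(Rational(5, 2), Pow(w, -1))))
Add(Function('Z')(b), Mul(-1, L)) = Add(Add(Mul(5, -7), Mul(Rational(5, 2), Pow(-7, -1))), Mul(-1, -22156)) = Add(Add(-35, Mul(Rational(5, 2), Rational(-1, 7))), 22156) = Add(Add(-35, Rational(-5, 14)), 22156) = Add(Rational(-495, 14), 22156) = Rational(309689, 14)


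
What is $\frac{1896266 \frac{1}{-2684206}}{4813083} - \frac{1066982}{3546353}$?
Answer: $- \frac{6892336982154688067}{22908210269120896797} \approx -0.30087$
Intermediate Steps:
$\frac{1896266 \frac{1}{-2684206}}{4813083} - \frac{1066982}{3546353} = 1896266 \left(- \frac{1}{2684206}\right) \frac{1}{4813083} - \frac{1066982}{3546353} = \left(- \frac{948133}{1342103}\right) \frac{1}{4813083} - \frac{1066982}{3546353} = - \frac{948133}{6459653133549} - \frac{1066982}{3546353} = - \frac{6892336982154688067}{22908210269120896797}$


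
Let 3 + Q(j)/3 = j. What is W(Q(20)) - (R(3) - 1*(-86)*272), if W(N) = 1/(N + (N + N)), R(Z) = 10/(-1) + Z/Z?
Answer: -3577598/153 ≈ -23383.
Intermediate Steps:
Q(j) = -9 + 3*j
R(Z) = -9 (R(Z) = 10*(-1) + 1 = -10 + 1 = -9)
W(N) = 1/(3*N) (W(N) = 1/(N + 2*N) = 1/(3*N))
W(Q(20)) - (R(3) - 1*(-86)*272) = 1/(3*(-9 + 3*20)) - (-9 - 1*(-86)*272) = 1/(3*(-9 + 60)) - (-9 + 86*272) = (1/3)/51 - (-9 + 23392) = (1/3)*(1/51) - 1*23383 = 1/153 - 23383 = -3577598/153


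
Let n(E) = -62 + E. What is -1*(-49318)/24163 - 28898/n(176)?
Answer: -346320061/1377291 ≈ -251.45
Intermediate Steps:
-1*(-49318)/24163 - 28898/n(176) = -1*(-49318)/24163 - 28898/(-62 + 176) = 49318*(1/24163) - 28898/114 = 49318/24163 - 28898*1/114 = 49318/24163 - 14449/57 = -346320061/1377291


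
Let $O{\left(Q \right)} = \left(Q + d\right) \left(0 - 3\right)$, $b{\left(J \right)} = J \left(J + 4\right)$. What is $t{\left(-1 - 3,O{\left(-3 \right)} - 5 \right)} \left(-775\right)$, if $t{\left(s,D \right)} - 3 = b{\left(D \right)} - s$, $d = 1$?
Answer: $-9300$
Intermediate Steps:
$b{\left(J \right)} = J \left(4 + J\right)$
$O{\left(Q \right)} = -3 - 3 Q$ ($O{\left(Q \right)} = \left(Q + 1\right) \left(0 - 3\right) = \left(1 + Q\right) \left(-3\right) = -3 - 3 Q$)
$t{\left(s,D \right)} = 3 - s + D \left(4 + D\right)$ ($t{\left(s,D \right)} = 3 + \left(D \left(4 + D\right) - s\right) = 3 + \left(- s + D \left(4 + D\right)\right) = 3 - s + D \left(4 + D\right)$)
$t{\left(-1 - 3,O{\left(-3 \right)} - 5 \right)} \left(-775\right) = \left(3 - \left(-1 - 3\right) + \left(\left(-3 - -9\right) - 5\right) \left(4 - -1\right)\right) \left(-775\right) = \left(3 - -4 + \left(\left(-3 + 9\right) - 5\right) \left(4 + \left(\left(-3 + 9\right) - 5\right)\right)\right) \left(-775\right) = \left(3 + 4 + \left(6 - 5\right) \left(4 + \left(6 - 5\right)\right)\right) \left(-775\right) = \left(3 + 4 + 1 \left(4 + 1\right)\right) \left(-775\right) = \left(3 + 4 + 1 \cdot 5\right) \left(-775\right) = \left(3 + 4 + 5\right) \left(-775\right) = 12 \left(-775\right) = -9300$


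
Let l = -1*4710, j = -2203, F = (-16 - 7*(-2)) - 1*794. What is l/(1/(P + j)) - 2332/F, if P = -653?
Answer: 2676900823/199 ≈ 1.3452e+7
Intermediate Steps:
F = -796 (F = (-16 + 14) - 794 = -2 - 794 = -796)
l = -4710
l/(1/(P + j)) - 2332/F = -4710/(1/(-653 - 2203)) - 2332/(-796) = -4710/(1/(-2856)) - 2332*(-1/796) = -4710/(-1/2856) + 583/199 = -4710*(-2856) + 583/199 = 13451760 + 583/199 = 2676900823/199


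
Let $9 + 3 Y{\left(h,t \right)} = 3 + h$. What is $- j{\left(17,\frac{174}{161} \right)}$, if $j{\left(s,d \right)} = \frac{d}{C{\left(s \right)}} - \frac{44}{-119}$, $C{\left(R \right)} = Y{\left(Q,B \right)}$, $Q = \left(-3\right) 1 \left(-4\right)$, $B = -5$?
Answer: $- \frac{2491}{2737} \approx -0.91012$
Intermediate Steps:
$Q = 12$ ($Q = \left(-3\right) \left(-4\right) = 12$)
$Y{\left(h,t \right)} = -2 + \frac{h}{3}$ ($Y{\left(h,t \right)} = -3 + \frac{3 + h}{3} = -3 + \left(1 + \frac{h}{3}\right) = -2 + \frac{h}{3}$)
$C{\left(R \right)} = 2$ ($C{\left(R \right)} = -2 + \frac{1}{3} \cdot 12 = -2 + 4 = 2$)
$j{\left(s,d \right)} = \frac{44}{119} + \frac{d}{2}$ ($j{\left(s,d \right)} = \frac{d}{2} - \frac{44}{-119} = d \frac{1}{2} - - \frac{44}{119} = \frac{d}{2} + \frac{44}{119} = \frac{44}{119} + \frac{d}{2}$)
$- j{\left(17,\frac{174}{161} \right)} = - (\frac{44}{119} + \frac{174 \cdot \frac{1}{161}}{2}) = - (\frac{44}{119} + \frac{1}{2} \cdot \frac{174}{161}) = - (\frac{44}{119} + \frac{87}{161}) = \left(-1\right) \frac{2491}{2737} = - \frac{2491}{2737}$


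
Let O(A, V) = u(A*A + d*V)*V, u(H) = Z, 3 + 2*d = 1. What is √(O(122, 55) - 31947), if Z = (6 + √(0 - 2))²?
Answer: √(-30077 + 660*I*√2) ≈ 2.691 + 173.45*I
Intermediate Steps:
d = -1 (d = -3/2 + (½)*1 = -3/2 + ½ = -1)
Z = (6 + I*√2)² (Z = (6 + √(-2))² = (6 + I*√2)² ≈ 34.0 + 16.971*I)
u(H) = (6 + I*√2)²
O(A, V) = V*(6 + I*√2)² (O(A, V) = (6 + I*√2)²*V = V*(6 + I*√2)²)
√(O(122, 55) - 31947) = √(55*(6 + I*√2)² - 31947) = √(-31947 + 55*(6 + I*√2)²)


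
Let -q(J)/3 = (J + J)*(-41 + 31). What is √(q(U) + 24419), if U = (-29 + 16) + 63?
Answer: √27419 ≈ 165.59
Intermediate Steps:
U = 50 (U = -13 + 63 = 50)
q(J) = 60*J (q(J) = -3*(J + J)*(-41 + 31) = -3*2*J*(-10) = -(-60)*J = 60*J)
√(q(U) + 24419) = √(60*50 + 24419) = √(3000 + 24419) = √27419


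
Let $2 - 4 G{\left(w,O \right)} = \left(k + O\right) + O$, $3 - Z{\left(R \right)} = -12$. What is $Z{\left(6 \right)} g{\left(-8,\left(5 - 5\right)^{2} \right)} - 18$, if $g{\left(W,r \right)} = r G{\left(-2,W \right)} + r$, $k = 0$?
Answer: $-18$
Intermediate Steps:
$Z{\left(R \right)} = 15$ ($Z{\left(R \right)} = 3 - -12 = 3 + 12 = 15$)
$G{\left(w,O \right)} = \frac{1}{2} - \frac{O}{2}$ ($G{\left(w,O \right)} = \frac{1}{2} - \frac{\left(0 + O\right) + O}{4} = \frac{1}{2} - \frac{O + O}{4} = \frac{1}{2} - \frac{2 O}{4} = \frac{1}{2} - \frac{O}{2}$)
$g{\left(W,r \right)} = r + r \left(\frac{1}{2} - \frac{W}{2}\right)$ ($g{\left(W,r \right)} = r \left(\frac{1}{2} - \frac{W}{2}\right) + r = r + r \left(\frac{1}{2} - \frac{W}{2}\right)$)
$Z{\left(6 \right)} g{\left(-8,\left(5 - 5\right)^{2} \right)} - 18 = 15 \frac{\left(5 - 5\right)^{2} \left(3 - -8\right)}{2} - 18 = 15 \frac{0^{2} \left(3 + 8\right)}{2} - 18 = 15 \cdot \frac{1}{2} \cdot 0 \cdot 11 - 18 = 15 \cdot 0 - 18 = 0 - 18 = -18$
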